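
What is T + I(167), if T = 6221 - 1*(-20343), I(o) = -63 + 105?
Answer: 26606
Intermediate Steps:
I(o) = 42
T = 26564 (T = 6221 + 20343 = 26564)
T + I(167) = 26564 + 42 = 26606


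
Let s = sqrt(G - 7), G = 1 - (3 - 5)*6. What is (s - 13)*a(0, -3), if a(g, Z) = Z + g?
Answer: 39 - 3*sqrt(6) ≈ 31.652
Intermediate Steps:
G = 13 (G = 1 - (-2)*6 = 1 - 1*(-12) = 1 + 12 = 13)
s = sqrt(6) (s = sqrt(13 - 7) = sqrt(6) ≈ 2.4495)
(s - 13)*a(0, -3) = (sqrt(6) - 13)*(-3 + 0) = (-13 + sqrt(6))*(-3) = 39 - 3*sqrt(6)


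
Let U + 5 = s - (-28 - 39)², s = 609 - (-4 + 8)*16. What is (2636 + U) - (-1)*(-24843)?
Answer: -26156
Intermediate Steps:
s = 545 (s = 609 - 4*16 = 609 - 1*64 = 609 - 64 = 545)
U = -3949 (U = -5 + (545 - (-28 - 39)²) = -5 + (545 - 1*(-67)²) = -5 + (545 - 1*4489) = -5 + (545 - 4489) = -5 - 3944 = -3949)
(2636 + U) - (-1)*(-24843) = (2636 - 3949) - (-1)*(-24843) = -1313 - 1*24843 = -1313 - 24843 = -26156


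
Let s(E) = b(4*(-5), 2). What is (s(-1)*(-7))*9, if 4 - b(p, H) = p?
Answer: -1512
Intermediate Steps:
b(p, H) = 4 - p
s(E) = 24 (s(E) = 4 - 4*(-5) = 4 - 1*(-20) = 4 + 20 = 24)
(s(-1)*(-7))*9 = (24*(-7))*9 = -168*9 = -1512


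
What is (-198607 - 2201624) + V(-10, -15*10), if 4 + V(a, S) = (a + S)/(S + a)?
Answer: -2400234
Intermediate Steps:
V(a, S) = -3 (V(a, S) = -4 + (a + S)/(S + a) = -4 + (S + a)/(S + a) = -4 + 1 = -3)
(-198607 - 2201624) + V(-10, -15*10) = (-198607 - 2201624) - 3 = -2400231 - 3 = -2400234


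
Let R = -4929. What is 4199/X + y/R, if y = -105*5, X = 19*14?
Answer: 365553/23002 ≈ 15.892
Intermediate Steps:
X = 266
y = -525
4199/X + y/R = 4199/266 - 525/(-4929) = 4199*(1/266) - 525*(-1/4929) = 221/14 + 175/1643 = 365553/23002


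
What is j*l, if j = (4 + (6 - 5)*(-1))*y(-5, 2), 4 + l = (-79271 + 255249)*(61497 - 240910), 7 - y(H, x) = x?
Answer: -473591113770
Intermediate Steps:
y(H, x) = 7 - x
l = -31572740918 (l = -4 + (-79271 + 255249)*(61497 - 240910) = -4 + 175978*(-179413) = -4 - 31572740914 = -31572740918)
j = 15 (j = (4 + (6 - 5)*(-1))*(7 - 1*2) = (4 + 1*(-1))*(7 - 2) = (4 - 1)*5 = 3*5 = 15)
j*l = 15*(-31572740918) = -473591113770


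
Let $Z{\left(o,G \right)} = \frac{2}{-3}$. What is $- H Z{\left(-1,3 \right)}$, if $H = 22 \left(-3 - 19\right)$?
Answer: $- \frac{968}{3} \approx -322.67$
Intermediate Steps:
$Z{\left(o,G \right)} = - \frac{2}{3}$ ($Z{\left(o,G \right)} = 2 \left(- \frac{1}{3}\right) = - \frac{2}{3}$)
$H = -484$ ($H = 22 \left(-22\right) = -484$)
$- H Z{\left(-1,3 \right)} = - \frac{\left(-484\right) \left(-2\right)}{3} = \left(-1\right) \frac{968}{3} = - \frac{968}{3}$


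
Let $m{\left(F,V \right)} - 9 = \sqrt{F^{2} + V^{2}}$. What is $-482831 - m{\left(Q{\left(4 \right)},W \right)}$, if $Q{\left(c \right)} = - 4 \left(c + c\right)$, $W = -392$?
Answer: $-482840 - 8 \sqrt{2417} \approx -4.8323 \cdot 10^{5}$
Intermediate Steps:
$Q{\left(c \right)} = - 8 c$ ($Q{\left(c \right)} = - 4 \cdot 2 c = - 8 c$)
$m{\left(F,V \right)} = 9 + \sqrt{F^{2} + V^{2}}$
$-482831 - m{\left(Q{\left(4 \right)},W \right)} = -482831 - \left(9 + \sqrt{\left(\left(-8\right) 4\right)^{2} + \left(-392\right)^{2}}\right) = -482831 - \left(9 + \sqrt{\left(-32\right)^{2} + 153664}\right) = -482831 - \left(9 + \sqrt{1024 + 153664}\right) = -482831 - \left(9 + \sqrt{154688}\right) = -482831 - \left(9 + 8 \sqrt{2417}\right) = -482840 - 8 \sqrt{2417}$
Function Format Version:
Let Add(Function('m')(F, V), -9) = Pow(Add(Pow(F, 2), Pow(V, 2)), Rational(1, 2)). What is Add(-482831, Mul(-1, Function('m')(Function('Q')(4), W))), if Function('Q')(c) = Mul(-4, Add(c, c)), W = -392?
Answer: Add(-482840, Mul(-8, Pow(2417, Rational(1, 2)))) ≈ -4.8323e+5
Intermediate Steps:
Function('Q')(c) = Mul(-8, c) (Function('Q')(c) = Mul(-4, Mul(2, c)) = Mul(-8, c))
Function('m')(F, V) = Add(9, Pow(Add(Pow(F, 2), Pow(V, 2)), Rational(1, 2)))
Add(-482831, Mul(-1, Function('m')(Function('Q')(4), W))) = Add(-482831, Mul(-1, Add(9, Pow(Add(Pow(Mul(-8, 4), 2), Pow(-392, 2)), Rational(1, 2))))) = Add(-482831, Mul(-1, Add(9, Pow(Add(Pow(-32, 2), 153664), Rational(1, 2))))) = Add(-482831, Mul(-1, Add(9, Pow(Add(1024, 153664), Rational(1, 2))))) = Add(-482831, Mul(-1, Add(9, Pow(154688, Rational(1, 2))))) = Add(-482831, Mul(-1, Add(9, Mul(8, Pow(2417, Rational(1, 2)))))) = Add(-482831, Add(-9, Mul(-8, Pow(2417, Rational(1, 2))))) = Add(-482840, Mul(-8, Pow(2417, Rational(1, 2))))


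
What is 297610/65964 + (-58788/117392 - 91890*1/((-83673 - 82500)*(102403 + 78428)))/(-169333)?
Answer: 53674860604246530590873/11896798441148466965196 ≈ 4.5117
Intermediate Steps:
297610/65964 + (-58788/117392 - 91890*1/((-83673 - 82500)*(102403 + 78428)))/(-169333) = 297610*(1/65964) + (-58788*1/117392 - 91890/(180831*(-166173)))*(-1/169333) = 148805/32982 + (-639/1276 - 91890/(-30049229763))*(-1/169333) = 148805/32982 + (-639/1276 - 91890*(-1/30049229763))*(-1/169333) = 148805/32982 + (-639/1276 + 10210/3338803307)*(-1/169333) = 148805/32982 - 2133482285213/4260313019732*(-1/169333) = 148805/32982 + 2133482285213/721411584570278756 = 53674860604246530590873/11896798441148466965196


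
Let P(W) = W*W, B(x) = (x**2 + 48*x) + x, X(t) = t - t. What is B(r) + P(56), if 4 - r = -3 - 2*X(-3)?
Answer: 3528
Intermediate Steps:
X(t) = 0
r = 7 (r = 4 - (-3 - 2*0) = 4 - (-3 + 0) = 4 - 1*(-3) = 4 + 3 = 7)
B(x) = x**2 + 49*x
P(W) = W**2
B(r) + P(56) = 7*(49 + 7) + 56**2 = 7*56 + 3136 = 392 + 3136 = 3528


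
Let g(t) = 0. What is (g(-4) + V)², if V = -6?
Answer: 36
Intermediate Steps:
(g(-4) + V)² = (0 - 6)² = (-6)² = 36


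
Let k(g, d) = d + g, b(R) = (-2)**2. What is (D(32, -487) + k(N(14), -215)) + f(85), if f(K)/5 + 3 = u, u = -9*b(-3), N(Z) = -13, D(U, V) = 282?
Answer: -141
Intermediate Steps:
b(R) = 4
u = -36 (u = -9*4 = -36)
f(K) = -195 (f(K) = -15 + 5*(-36) = -15 - 180 = -195)
(D(32, -487) + k(N(14), -215)) + f(85) = (282 + (-215 - 13)) - 195 = (282 - 228) - 195 = 54 - 195 = -141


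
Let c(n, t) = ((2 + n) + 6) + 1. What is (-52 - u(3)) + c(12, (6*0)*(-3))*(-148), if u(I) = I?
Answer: -3163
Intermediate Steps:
c(n, t) = 9 + n (c(n, t) = (8 + n) + 1 = 9 + n)
(-52 - u(3)) + c(12, (6*0)*(-3))*(-148) = (-52 - 1*3) + (9 + 12)*(-148) = (-52 - 3) + 21*(-148) = -55 - 3108 = -3163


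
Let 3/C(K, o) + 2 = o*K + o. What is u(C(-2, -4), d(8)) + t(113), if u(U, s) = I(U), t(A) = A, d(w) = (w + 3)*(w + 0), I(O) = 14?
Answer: 127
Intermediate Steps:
d(w) = w*(3 + w) (d(w) = (3 + w)*w = w*(3 + w))
C(K, o) = 3/(-2 + o + K*o) (C(K, o) = 3/(-2 + (o*K + o)) = 3/(-2 + (K*o + o)) = 3/(-2 + (o + K*o)) = 3/(-2 + o + K*o))
u(U, s) = 14
u(C(-2, -4), d(8)) + t(113) = 14 + 113 = 127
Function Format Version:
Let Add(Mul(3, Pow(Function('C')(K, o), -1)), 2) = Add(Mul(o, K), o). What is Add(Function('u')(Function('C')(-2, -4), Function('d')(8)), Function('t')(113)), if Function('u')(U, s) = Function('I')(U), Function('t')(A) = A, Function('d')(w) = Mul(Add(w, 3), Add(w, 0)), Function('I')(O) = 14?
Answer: 127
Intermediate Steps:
Function('d')(w) = Mul(w, Add(3, w)) (Function('d')(w) = Mul(Add(3, w), w) = Mul(w, Add(3, w)))
Function('C')(K, o) = Mul(3, Pow(Add(-2, o, Mul(K, o)), -1)) (Function('C')(K, o) = Mul(3, Pow(Add(-2, Add(Mul(o, K), o)), -1)) = Mul(3, Pow(Add(-2, Add(Mul(K, o), o)), -1)) = Mul(3, Pow(Add(-2, Add(o, Mul(K, o))), -1)) = Mul(3, Pow(Add(-2, o, Mul(K, o)), -1)))
Function('u')(U, s) = 14
Add(Function('u')(Function('C')(-2, -4), Function('d')(8)), Function('t')(113)) = Add(14, 113) = 127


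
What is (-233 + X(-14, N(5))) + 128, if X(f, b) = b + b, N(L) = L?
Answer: -95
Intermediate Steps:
X(f, b) = 2*b
(-233 + X(-14, N(5))) + 128 = (-233 + 2*5) + 128 = (-233 + 10) + 128 = -223 + 128 = -95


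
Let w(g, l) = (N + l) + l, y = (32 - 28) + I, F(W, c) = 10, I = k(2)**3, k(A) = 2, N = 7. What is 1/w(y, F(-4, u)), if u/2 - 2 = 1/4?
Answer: 1/27 ≈ 0.037037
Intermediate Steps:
I = 8 (I = 2**3 = 8)
u = 9/2 (u = 4 + 2/4 = 4 + 2*(1/4) = 4 + 1/2 = 9/2 ≈ 4.5000)
y = 12 (y = (32 - 28) + 8 = 4 + 8 = 12)
w(g, l) = 7 + 2*l (w(g, l) = (7 + l) + l = 7 + 2*l)
1/w(y, F(-4, u)) = 1/(7 + 2*10) = 1/(7 + 20) = 1/27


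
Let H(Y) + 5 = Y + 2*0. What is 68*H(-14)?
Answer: -1292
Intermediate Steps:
H(Y) = -5 + Y (H(Y) = -5 + (Y + 2*0) = -5 + (Y + 0) = -5 + Y)
68*H(-14) = 68*(-5 - 14) = 68*(-19) = -1292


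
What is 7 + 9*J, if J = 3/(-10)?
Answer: 43/10 ≈ 4.3000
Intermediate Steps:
J = -3/10 (J = 3*(-⅒) = -3/10 ≈ -0.30000)
7 + 9*J = 7 + 9*(-3/10) = 7 - 27/10 = 43/10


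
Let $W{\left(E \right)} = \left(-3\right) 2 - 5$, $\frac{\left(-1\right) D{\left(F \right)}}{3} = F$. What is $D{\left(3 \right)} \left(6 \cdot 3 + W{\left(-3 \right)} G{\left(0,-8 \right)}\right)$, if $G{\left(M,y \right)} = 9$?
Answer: $729$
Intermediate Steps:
$D{\left(F \right)} = - 3 F$
$W{\left(E \right)} = -11$ ($W{\left(E \right)} = -6 - 5 = -11$)
$D{\left(3 \right)} \left(6 \cdot 3 + W{\left(-3 \right)} G{\left(0,-8 \right)}\right) = \left(-3\right) 3 \left(6 \cdot 3 - 99\right) = - 9 \left(18 - 99\right) = \left(-9\right) \left(-81\right) = 729$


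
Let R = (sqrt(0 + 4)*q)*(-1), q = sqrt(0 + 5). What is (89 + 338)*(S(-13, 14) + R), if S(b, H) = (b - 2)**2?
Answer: 96075 - 854*sqrt(5) ≈ 94165.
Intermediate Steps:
q = sqrt(5) ≈ 2.2361
R = -2*sqrt(5) (R = (sqrt(0 + 4)*sqrt(5))*(-1) = (sqrt(4)*sqrt(5))*(-1) = (2*sqrt(5))*(-1) = -2*sqrt(5) ≈ -4.4721)
S(b, H) = (-2 + b)**2
(89 + 338)*(S(-13, 14) + R) = (89 + 338)*((-2 - 13)**2 - 2*sqrt(5)) = 427*((-15)**2 - 2*sqrt(5)) = 427*(225 - 2*sqrt(5)) = 96075 - 854*sqrt(5)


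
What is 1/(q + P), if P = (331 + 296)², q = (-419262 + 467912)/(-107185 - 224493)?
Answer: 165839/65196095906 ≈ 2.5437e-6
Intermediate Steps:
q = -24325/165839 (q = 48650/(-331678) = 48650*(-1/331678) = -24325/165839 ≈ -0.14668)
P = 393129 (P = 627² = 393129)
1/(q + P) = 1/(-24325/165839 + 393129) = 1/(65196095906/165839) = 165839/65196095906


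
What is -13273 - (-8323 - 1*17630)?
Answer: 12680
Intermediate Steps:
-13273 - (-8323 - 1*17630) = -13273 - (-8323 - 17630) = -13273 - 1*(-25953) = -13273 + 25953 = 12680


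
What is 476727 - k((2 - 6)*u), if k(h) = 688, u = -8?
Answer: 476039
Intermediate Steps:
476727 - k((2 - 6)*u) = 476727 - 1*688 = 476727 - 688 = 476039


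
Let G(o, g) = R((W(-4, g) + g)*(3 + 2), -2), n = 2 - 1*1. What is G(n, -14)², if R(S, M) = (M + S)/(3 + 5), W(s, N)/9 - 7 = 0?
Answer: 59049/64 ≈ 922.64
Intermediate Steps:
W(s, N) = 63 (W(s, N) = 63 + 9*0 = 63 + 0 = 63)
n = 1 (n = 2 - 1 = 1)
R(S, M) = M/8 + S/8 (R(S, M) = (M + S)/8 = (M + S)*(⅛) = M/8 + S/8)
G(o, g) = 313/8 + 5*g/8 (G(o, g) = (⅛)*(-2) + ((63 + g)*(3 + 2))/8 = -¼ + ((63 + g)*5)/8 = -¼ + (315 + 5*g)/8 = -¼ + (315/8 + 5*g/8) = 313/8 + 5*g/8)
G(n, -14)² = (313/8 + (5/8)*(-14))² = (313/8 - 35/4)² = (243/8)² = 59049/64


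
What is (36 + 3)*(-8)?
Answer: -312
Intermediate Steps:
(36 + 3)*(-8) = 39*(-8) = -312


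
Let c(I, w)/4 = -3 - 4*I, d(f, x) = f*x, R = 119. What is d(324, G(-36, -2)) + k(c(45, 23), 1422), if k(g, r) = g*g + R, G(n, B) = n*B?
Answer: 559271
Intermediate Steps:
G(n, B) = B*n
c(I, w) = -12 - 16*I (c(I, w) = 4*(-3 - 4*I) = -12 - 16*I)
k(g, r) = 119 + g² (k(g, r) = g*g + 119 = g² + 119 = 119 + g²)
d(324, G(-36, -2)) + k(c(45, 23), 1422) = 324*(-2*(-36)) + (119 + (-12 - 16*45)²) = 324*72 + (119 + (-12 - 720)²) = 23328 + (119 + (-732)²) = 23328 + (119 + 535824) = 23328 + 535943 = 559271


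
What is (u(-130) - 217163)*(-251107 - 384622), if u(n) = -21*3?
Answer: 138096867754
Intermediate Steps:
u(n) = -63
(u(-130) - 217163)*(-251107 - 384622) = (-63 - 217163)*(-251107 - 384622) = -217226*(-635729) = 138096867754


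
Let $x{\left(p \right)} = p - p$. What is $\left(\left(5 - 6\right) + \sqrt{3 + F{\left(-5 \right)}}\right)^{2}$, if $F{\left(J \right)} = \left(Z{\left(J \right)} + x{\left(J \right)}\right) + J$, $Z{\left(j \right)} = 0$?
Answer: $\left(1 - i \sqrt{2}\right)^{2} \approx -1.0 - 2.8284 i$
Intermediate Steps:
$x{\left(p \right)} = 0$
$F{\left(J \right)} = J$ ($F{\left(J \right)} = \left(0 + 0\right) + J = 0 + J = J$)
$\left(\left(5 - 6\right) + \sqrt{3 + F{\left(-5 \right)}}\right)^{2} = \left(\left(5 - 6\right) + \sqrt{3 - 5}\right)^{2} = \left(\left(5 - 6\right) + \sqrt{-2}\right)^{2} = \left(-1 + i \sqrt{2}\right)^{2}$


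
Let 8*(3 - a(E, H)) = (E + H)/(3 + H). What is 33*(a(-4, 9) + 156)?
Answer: 167849/32 ≈ 5245.3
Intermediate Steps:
a(E, H) = 3 - (E + H)/(8*(3 + H))
33*(a(-4, 9) + 156) = 33*((72 - 1*(-4) + 23*9)/(8*(3 + 9)) + 156) = 33*((⅛)*(72 + 4 + 207)/12 + 156) = 33*((⅛)*(1/12)*283 + 156) = 33*(283/96 + 156) = 33*(15259/96) = 167849/32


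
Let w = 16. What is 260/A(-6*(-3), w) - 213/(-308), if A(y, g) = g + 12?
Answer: 439/44 ≈ 9.9773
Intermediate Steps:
A(y, g) = 12 + g
260/A(-6*(-3), w) - 213/(-308) = 260/(12 + 16) - 213/(-308) = 260/28 - 213*(-1/308) = 260*(1/28) + 213/308 = 65/7 + 213/308 = 439/44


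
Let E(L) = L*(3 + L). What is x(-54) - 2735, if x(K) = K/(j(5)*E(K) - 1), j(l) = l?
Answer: -37658269/13769 ≈ -2735.0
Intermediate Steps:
x(K) = K/(-1 + 5*K*(3 + K)) (x(K) = K/(5*(K*(3 + K)) - 1) = K/(5*K*(3 + K) - 1) = K/(-1 + 5*K*(3 + K)))
x(-54) - 2735 = -54/(-1 + 5*(-54)*(3 - 54)) - 2735 = -54/(-1 + 5*(-54)*(-51)) - 2735 = -54/(-1 + 13770) - 2735 = -54/13769 - 2735 = -37658269/13769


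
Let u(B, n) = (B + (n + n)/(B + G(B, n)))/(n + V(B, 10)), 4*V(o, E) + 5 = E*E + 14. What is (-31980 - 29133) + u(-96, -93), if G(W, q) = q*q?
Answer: -45822226837/749813 ≈ -61112.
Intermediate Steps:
V(o, E) = 9/4 + E²/4 (V(o, E) = -5/4 + (E*E + 14)/4 = -5/4 + (E² + 14)/4 = -5/4 + (14 + E²)/4 = -5/4 + (7/2 + E²/4) = 9/4 + E²/4)
G(W, q) = q²
u(B, n) = (B + 2*n/(B + n²))/(109/4 + n) (u(B, n) = (B + (n + n)/(B + n²))/(n + (9/4 + (¼)*10²)) = (B + (2*n)/(B + n²))/(n + (9/4 + (¼)*100)) = (B + 2*n/(B + n²))/(n + (9/4 + 25)) = (B + 2*n/(B + n²))/(n + 109/4) = (B + 2*n/(B + n²))/(109/4 + n))
(-31980 - 29133) + u(-96, -93) = (-31980 - 29133) + 4*((-96)² + 2*(-93) - 96*(-93)²)/(4*(-93)³ + 109*(-96) + 109*(-93)² + 4*(-96)*(-93)) = -61113 + 4*(9216 - 186 - 96*8649)/(4*(-804357) - 10464 + 109*8649 + 35712) = -61113 + 4*(9216 - 186 - 830304)/(-3217428 - 10464 + 942741 + 35712) = -61113 + 4*(-821274)/(-2249439) = -61113 + 4*(-1/2249439)*(-821274) = -61113 + 1095032/749813 = -45822226837/749813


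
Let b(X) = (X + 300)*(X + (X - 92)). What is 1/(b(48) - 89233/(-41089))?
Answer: 2417/3369713 ≈ 0.00071727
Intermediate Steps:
b(X) = (-92 + 2*X)*(300 + X) (b(X) = (300 + X)*(X + (-92 + X)) = (300 + X)*(-92 + 2*X) = (-92 + 2*X)*(300 + X))
1/(b(48) - 89233/(-41089)) = 1/((-27600 + 2*48² + 508*48) - 89233/(-41089)) = 1/((-27600 + 2*2304 + 24384) - 89233*(-1/41089)) = 1/((-27600 + 4608 + 24384) + 5249/2417) = 1/(1392 + 5249/2417) = 1/(3369713/2417) = 2417/3369713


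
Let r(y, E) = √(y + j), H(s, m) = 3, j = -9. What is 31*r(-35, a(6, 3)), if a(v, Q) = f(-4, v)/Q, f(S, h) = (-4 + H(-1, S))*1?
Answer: 62*I*√11 ≈ 205.63*I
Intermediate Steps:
f(S, h) = -1 (f(S, h) = (-4 + 3)*1 = -1*1 = -1)
a(v, Q) = -1/Q
r(y, E) = √(-9 + y) (r(y, E) = √(y - 9) = √(-9 + y))
31*r(-35, a(6, 3)) = 31*√(-9 - 35) = 31*√(-44) = 31*(2*I*√11) = 62*I*√11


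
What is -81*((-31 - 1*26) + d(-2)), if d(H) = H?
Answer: 4779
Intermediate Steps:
-81*((-31 - 1*26) + d(-2)) = -81*((-31 - 1*26) - 2) = -81*((-31 - 26) - 2) = -81*(-57 - 2) = -81*(-59) = 4779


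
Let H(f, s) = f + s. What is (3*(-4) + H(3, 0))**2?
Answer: 81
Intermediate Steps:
(3*(-4) + H(3, 0))**2 = (3*(-4) + (3 + 0))**2 = (-12 + 3)**2 = (-9)**2 = 81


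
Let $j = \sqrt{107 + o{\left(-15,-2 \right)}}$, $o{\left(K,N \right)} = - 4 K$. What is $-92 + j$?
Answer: $-92 + \sqrt{167} \approx -79.077$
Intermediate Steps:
$j = \sqrt{167}$ ($j = \sqrt{107 - -60} = \sqrt{107 + 60} = \sqrt{167} \approx 12.923$)
$-92 + j = -92 + \sqrt{167}$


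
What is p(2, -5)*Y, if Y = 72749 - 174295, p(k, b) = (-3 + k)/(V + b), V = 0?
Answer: -101546/5 ≈ -20309.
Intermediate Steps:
p(k, b) = (-3 + k)/b (p(k, b) = (-3 + k)/(0 + b) = (-3 + k)/b)
Y = -101546
p(2, -5)*Y = ((-3 + 2)/(-5))*(-101546) = -⅕*(-1)*(-101546) = (⅕)*(-101546) = -101546/5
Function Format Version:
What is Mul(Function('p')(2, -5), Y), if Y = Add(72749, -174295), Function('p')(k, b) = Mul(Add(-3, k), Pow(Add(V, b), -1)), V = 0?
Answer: Rational(-101546, 5) ≈ -20309.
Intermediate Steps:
Function('p')(k, b) = Mul(Pow(b, -1), Add(-3, k)) (Function('p')(k, b) = Mul(Add(-3, k), Pow(Add(0, b), -1)) = Mul(Add(-3, k), Pow(b, -1)) = Mul(Pow(b, -1), Add(-3, k)))
Y = -101546
Mul(Function('p')(2, -5), Y) = Mul(Mul(Pow(-5, -1), Add(-3, 2)), -101546) = Mul(Mul(Rational(-1, 5), -1), -101546) = Mul(Rational(1, 5), -101546) = Rational(-101546, 5)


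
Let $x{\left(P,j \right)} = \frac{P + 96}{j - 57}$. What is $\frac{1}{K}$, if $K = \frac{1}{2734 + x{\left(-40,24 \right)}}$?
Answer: $\frac{90166}{33} \approx 2732.3$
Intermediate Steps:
$x{\left(P,j \right)} = \frac{96 + P}{-57 + j}$
$K = \frac{33}{90166}$ ($K = \frac{1}{2734 + \frac{96 - 40}{-57 + 24}} = \frac{1}{2734 + \frac{1}{-33} \cdot 56} = \frac{1}{2734 - \frac{56}{33}} = \frac{1}{\frac{90166}{33}} = \frac{33}{90166} \approx 0.00036599$)
$\frac{1}{K} = \frac{1}{\frac{33}{90166}} = \frac{90166}{33}$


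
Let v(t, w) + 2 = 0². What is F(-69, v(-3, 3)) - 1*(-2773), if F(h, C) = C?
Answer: 2771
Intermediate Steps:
v(t, w) = -2 (v(t, w) = -2 + 0² = -2 + 0 = -2)
F(-69, v(-3, 3)) - 1*(-2773) = -2 - 1*(-2773) = -2 + 2773 = 2771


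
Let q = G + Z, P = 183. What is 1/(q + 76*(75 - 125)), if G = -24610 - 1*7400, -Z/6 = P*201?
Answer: -1/256508 ≈ -3.8985e-6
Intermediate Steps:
Z = -220698 (Z = -1098*201 = -6*36783 = -220698)
G = -32010 (G = -24610 - 7400 = -32010)
q = -252708 (q = -32010 - 220698 = -252708)
1/(q + 76*(75 - 125)) = 1/(-252708 + 76*(75 - 125)) = 1/(-252708 + 76*(-50)) = 1/(-252708 - 3800) = 1/(-256508) = -1/256508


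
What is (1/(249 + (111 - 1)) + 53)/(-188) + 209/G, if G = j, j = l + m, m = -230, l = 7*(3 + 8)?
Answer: -4254278/2581569 ≈ -1.6479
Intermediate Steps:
l = 77 (l = 7*11 = 77)
j = -153 (j = 77 - 230 = -153)
G = -153
(1/(249 + (111 - 1)) + 53)/(-188) + 209/G = (1/(249 + (111 - 1)) + 53)/(-188) + 209/(-153) = (1/(249 + 110) + 53)*(-1/188) + 209*(-1/153) = (1/359 + 53)*(-1/188) - 209/153 = (19028/359)*(-1/188) - 209/153 = -4757/16873 - 209/153 = -4254278/2581569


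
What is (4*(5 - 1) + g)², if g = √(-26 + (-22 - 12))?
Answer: 196 + 64*I*√15 ≈ 196.0 + 247.87*I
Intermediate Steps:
g = 2*I*√15 (g = √(-26 - 34) = √(-60) = 2*I*√15 ≈ 7.746*I)
(4*(5 - 1) + g)² = (4*(5 - 1) + 2*I*√15)² = (4*4 + 2*I*√15)² = (16 + 2*I*√15)²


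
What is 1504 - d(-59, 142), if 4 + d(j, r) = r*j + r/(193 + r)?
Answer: 3311668/335 ≈ 9885.6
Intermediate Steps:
d(j, r) = -4 + j*r + r/(193 + r) (d(j, r) = -4 + (r*j + r/(193 + r)) = -4 + (j*r + r/(193 + r)) = -4 + j*r + r/(193 + r))
1504 - d(-59, 142) = 1504 - (-772 - 3*142 - 59*142² + 193*(-59)*142)/(193 + 142) = 1504 - (-772 - 426 - 59*20164 - 1616954)/335 = 1504 - (-772 - 426 - 1189676 - 1616954)/335 = 1504 - (-2807828)/335 = 1504 - 1*(-2807828/335) = 1504 + 2807828/335 = 3311668/335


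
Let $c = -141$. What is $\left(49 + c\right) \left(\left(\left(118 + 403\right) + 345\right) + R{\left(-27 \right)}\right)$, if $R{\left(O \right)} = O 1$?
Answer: $-77188$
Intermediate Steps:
$R{\left(O \right)} = O$
$\left(49 + c\right) \left(\left(\left(118 + 403\right) + 345\right) + R{\left(-27 \right)}\right) = \left(49 - 141\right) \left(\left(\left(118 + 403\right) + 345\right) - 27\right) = - 92 \left(\left(521 + 345\right) - 27\right) = - 92 \left(866 - 27\right) = \left(-92\right) 839 = -77188$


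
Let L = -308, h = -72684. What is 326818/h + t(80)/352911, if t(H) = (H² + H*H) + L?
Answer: -19071616445/4275163854 ≈ -4.4610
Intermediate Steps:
t(H) = -308 + 2*H² (t(H) = (H² + H*H) - 308 = (H² + H²) - 308 = 2*H² - 308 = -308 + 2*H²)
326818/h + t(80)/352911 = 326818/(-72684) + (-308 + 2*80²)/352911 = 326818*(-1/72684) + (-308 + 2*6400)*(1/352911) = -163409/36342 + (-308 + 12800)*(1/352911) = -163409/36342 + 12492*(1/352911) = -163409/36342 + 4164/117637 = -19071616445/4275163854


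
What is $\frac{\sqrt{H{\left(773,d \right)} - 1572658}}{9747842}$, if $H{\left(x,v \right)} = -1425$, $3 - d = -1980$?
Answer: $\frac{i \sqrt{1574083}}{9747842} \approx 0.00012871 i$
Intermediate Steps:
$d = 1983$ ($d = 3 - -1980 = 3 + 1980 = 1983$)
$\frac{\sqrt{H{\left(773,d \right)} - 1572658}}{9747842} = \frac{\sqrt{-1425 - 1572658}}{9747842} = \sqrt{-1574083} \cdot \frac{1}{9747842} = i \sqrt{1574083} \cdot \frac{1}{9747842} = \frac{i \sqrt{1574083}}{9747842}$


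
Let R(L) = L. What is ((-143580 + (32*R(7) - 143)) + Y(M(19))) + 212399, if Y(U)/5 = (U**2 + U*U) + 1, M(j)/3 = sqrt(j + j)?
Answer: 72325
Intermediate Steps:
M(j) = 3*sqrt(2)*sqrt(j) (M(j) = 3*sqrt(j + j) = 3*sqrt(2*j) = 3*(sqrt(2)*sqrt(j)) = 3*sqrt(2)*sqrt(j))
Y(U) = 5 + 10*U**2 (Y(U) = 5*((U**2 + U*U) + 1) = 5*((U**2 + U**2) + 1) = 5*(2*U**2 + 1) = 5*(1 + 2*U**2) = 5 + 10*U**2)
((-143580 + (32*R(7) - 143)) + Y(M(19))) + 212399 = ((-143580 + (32*7 - 143)) + (5 + 10*(3*sqrt(2)*sqrt(19))**2)) + 212399 = ((-143580 + (224 - 143)) + (5 + 10*(3*sqrt(38))**2)) + 212399 = ((-143580 + 81) + (5 + 10*342)) + 212399 = (-143499 + (5 + 3420)) + 212399 = (-143499 + 3425) + 212399 = -140074 + 212399 = 72325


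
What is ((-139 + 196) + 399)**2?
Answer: 207936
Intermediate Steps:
((-139 + 196) + 399)**2 = (57 + 399)**2 = 456**2 = 207936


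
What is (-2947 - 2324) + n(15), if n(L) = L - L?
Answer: -5271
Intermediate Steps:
n(L) = 0
(-2947 - 2324) + n(15) = (-2947 - 2324) + 0 = -5271 + 0 = -5271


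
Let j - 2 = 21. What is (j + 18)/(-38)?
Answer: -41/38 ≈ -1.0789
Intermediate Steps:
j = 23 (j = 2 + 21 = 23)
(j + 18)/(-38) = (23 + 18)/(-38) = -1/38*41 = -41/38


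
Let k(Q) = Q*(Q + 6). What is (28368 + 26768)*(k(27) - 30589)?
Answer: -1637428928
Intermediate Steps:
k(Q) = Q*(6 + Q)
(28368 + 26768)*(k(27) - 30589) = (28368 + 26768)*(27*(6 + 27) - 30589) = 55136*(27*33 - 30589) = 55136*(891 - 30589) = 55136*(-29698) = -1637428928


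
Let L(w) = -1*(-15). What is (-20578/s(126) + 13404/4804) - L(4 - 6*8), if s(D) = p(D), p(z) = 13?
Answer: -24904810/15613 ≈ -1595.1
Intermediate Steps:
s(D) = 13
L(w) = 15
(-20578/s(126) + 13404/4804) - L(4 - 6*8) = (-20578/13 + 13404/4804) - 1*15 = (-20578*1/13 + 13404*(1/4804)) - 15 = (-20578/13 + 3351/1201) - 15 = -24670615/15613 - 15 = -24904810/15613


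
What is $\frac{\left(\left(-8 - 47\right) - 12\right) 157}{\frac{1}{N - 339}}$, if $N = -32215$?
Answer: $342435526$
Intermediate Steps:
$\frac{\left(\left(-8 - 47\right) - 12\right) 157}{\frac{1}{N - 339}} = \frac{\left(\left(-8 - 47\right) - 12\right) 157}{\frac{1}{-32215 - 339}} = \frac{\left(-55 - 12\right) 157}{\frac{1}{-32554}} = \frac{\left(-67\right) 157}{- \frac{1}{32554}} = \left(-10519\right) \left(-32554\right) = 342435526$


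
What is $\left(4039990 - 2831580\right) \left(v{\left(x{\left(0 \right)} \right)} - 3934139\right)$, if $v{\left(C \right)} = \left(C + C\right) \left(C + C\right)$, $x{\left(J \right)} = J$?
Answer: $-4754052908990$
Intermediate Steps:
$v{\left(C \right)} = 4 C^{2}$ ($v{\left(C \right)} = 2 C 2 C = 4 C^{2}$)
$\left(4039990 - 2831580\right) \left(v{\left(x{\left(0 \right)} \right)} - 3934139\right) = \left(4039990 - 2831580\right) \left(4 \cdot 0^{2} - 3934139\right) = 1208410 \left(4 \cdot 0 - 3934139\right) = 1208410 \left(0 - 3934139\right) = 1208410 \left(-3934139\right) = -4754052908990$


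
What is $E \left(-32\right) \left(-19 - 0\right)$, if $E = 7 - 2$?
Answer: $3040$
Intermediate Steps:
$E = 5$
$E \left(-32\right) \left(-19 - 0\right) = 5 \left(-32\right) \left(-19 - 0\right) = - 160 \left(-19 + 0\right) = \left(-160\right) \left(-19\right) = 3040$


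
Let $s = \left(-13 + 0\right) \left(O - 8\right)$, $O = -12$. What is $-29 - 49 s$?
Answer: $-12769$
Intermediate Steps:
$s = 260$ ($s = \left(-13 + 0\right) \left(-12 - 8\right) = \left(-13\right) \left(-20\right) = 260$)
$-29 - 49 s = -29 - 12740 = -12769$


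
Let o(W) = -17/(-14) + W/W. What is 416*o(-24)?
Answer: 6448/7 ≈ 921.14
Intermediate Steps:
o(W) = 31/14 (o(W) = -17*(-1/14) + 1 = 17/14 + 1 = 31/14)
416*o(-24) = 416*(31/14) = 6448/7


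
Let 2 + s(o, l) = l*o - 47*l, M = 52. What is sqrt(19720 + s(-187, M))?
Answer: 5*sqrt(302) ≈ 86.891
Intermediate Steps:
s(o, l) = -2 - 47*l + l*o (s(o, l) = -2 + (l*o - 47*l) = -2 + (-47*l + l*o) = -2 - 47*l + l*o)
sqrt(19720 + s(-187, M)) = sqrt(19720 + (-2 - 47*52 + 52*(-187))) = sqrt(19720 + (-2 - 2444 - 9724)) = sqrt(19720 - 12170) = sqrt(7550) = 5*sqrt(302)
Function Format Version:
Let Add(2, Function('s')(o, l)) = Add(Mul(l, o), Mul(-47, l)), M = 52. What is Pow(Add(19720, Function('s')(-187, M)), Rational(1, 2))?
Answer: Mul(5, Pow(302, Rational(1, 2))) ≈ 86.891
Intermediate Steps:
Function('s')(o, l) = Add(-2, Mul(-47, l), Mul(l, o)) (Function('s')(o, l) = Add(-2, Add(Mul(l, o), Mul(-47, l))) = Add(-2, Add(Mul(-47, l), Mul(l, o))) = Add(-2, Mul(-47, l), Mul(l, o)))
Pow(Add(19720, Function('s')(-187, M)), Rational(1, 2)) = Pow(Add(19720, Add(-2, Mul(-47, 52), Mul(52, -187))), Rational(1, 2)) = Pow(Add(19720, Add(-2, -2444, -9724)), Rational(1, 2)) = Pow(Add(19720, -12170), Rational(1, 2)) = Pow(7550, Rational(1, 2)) = Mul(5, Pow(302, Rational(1, 2)))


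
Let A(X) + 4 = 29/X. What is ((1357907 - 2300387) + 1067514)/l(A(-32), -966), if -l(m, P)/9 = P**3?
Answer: 2977/193163292 ≈ 1.5412e-5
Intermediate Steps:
A(X) = -4 + 29/X
l(m, P) = -9*P**3
((1357907 - 2300387) + 1067514)/l(A(-32), -966) = ((1357907 - 2300387) + 1067514)/((-9*(-966)**3)) = (-942480 + 1067514)/((-9*(-901428696))) = 125034/8112858264 = 125034*(1/8112858264) = 2977/193163292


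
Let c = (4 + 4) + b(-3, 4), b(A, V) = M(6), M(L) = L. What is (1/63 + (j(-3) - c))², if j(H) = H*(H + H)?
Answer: 64009/3969 ≈ 16.127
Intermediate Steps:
j(H) = 2*H² (j(H) = H*(2*H) = 2*H²)
b(A, V) = 6
c = 14 (c = (4 + 4) + 6 = 8 + 6 = 14)
(1/63 + (j(-3) - c))² = (1/63 + (2*(-3)² - 1*14))² = (1/63 + (2*9 - 14))² = (1/63 + (18 - 14))² = (1/63 + 4)² = (253/63)² = 64009/3969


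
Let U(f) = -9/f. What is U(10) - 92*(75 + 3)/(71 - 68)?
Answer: -23929/10 ≈ -2392.9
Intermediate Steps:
U(10) - 92*(75 + 3)/(71 - 68) = -9/10 - 92*(75 + 3)/(71 - 68) = -9*1/10 - 7176/3 = -9/10 - 7176/3 = -9/10 - 92*26 = -9/10 - 2392 = -23929/10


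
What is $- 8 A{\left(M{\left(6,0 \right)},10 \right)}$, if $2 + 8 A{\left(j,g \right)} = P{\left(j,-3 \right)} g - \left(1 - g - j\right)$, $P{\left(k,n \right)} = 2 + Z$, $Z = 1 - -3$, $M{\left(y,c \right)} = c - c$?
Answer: $-67$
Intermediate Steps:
$M{\left(y,c \right)} = 0$
$Z = 4$ ($Z = 1 + 3 = 4$)
$P{\left(k,n \right)} = 6$ ($P{\left(k,n \right)} = 2 + 4 = 6$)
$A{\left(j,g \right)} = - \frac{3}{8} + \frac{j}{8} + \frac{7 g}{8}$ ($A{\left(j,g \right)} = - \frac{1}{4} + \frac{6 g - \left(1 - g - j\right)}{8} = - \frac{1}{4} + \frac{6 g + \left(-1 + g + j\right)}{8} = - \frac{1}{4} + \frac{-1 + j + 7 g}{8} = - \frac{1}{4} + \left(- \frac{1}{8} + \frac{j}{8} + \frac{7 g}{8}\right) = - \frac{3}{8} + \frac{j}{8} + \frac{7 g}{8}$)
$- 8 A{\left(M{\left(6,0 \right)},10 \right)} = - 8 \left(- \frac{3}{8} + \frac{1}{8} \cdot 0 + \frac{7}{8} \cdot 10\right) = - 8 \left(- \frac{3}{8} + 0 + \frac{35}{4}\right) = \left(-8\right) \frac{67}{8} = -67$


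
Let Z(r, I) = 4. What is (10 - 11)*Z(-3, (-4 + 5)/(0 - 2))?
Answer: -4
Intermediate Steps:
(10 - 11)*Z(-3, (-4 + 5)/(0 - 2)) = (10 - 11)*4 = -1*4 = -4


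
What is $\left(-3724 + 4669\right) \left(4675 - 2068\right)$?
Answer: $2463615$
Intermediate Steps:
$\left(-3724 + 4669\right) \left(4675 - 2068\right) = 945 \left(4675 - 2068\right) = 945 \cdot 2607 = 2463615$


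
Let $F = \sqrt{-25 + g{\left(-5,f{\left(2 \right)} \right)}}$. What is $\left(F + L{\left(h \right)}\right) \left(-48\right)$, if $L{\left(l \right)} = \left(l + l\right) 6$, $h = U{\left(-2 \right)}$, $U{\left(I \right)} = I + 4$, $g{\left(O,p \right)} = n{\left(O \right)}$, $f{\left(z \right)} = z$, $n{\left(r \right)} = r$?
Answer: $-1152 - 48 i \sqrt{30} \approx -1152.0 - 262.91 i$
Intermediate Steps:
$g{\left(O,p \right)} = O$
$F = i \sqrt{30}$ ($F = \sqrt{-25 - 5} = \sqrt{-30} = i \sqrt{30} \approx 5.4772 i$)
$U{\left(I \right)} = 4 + I$
$h = 2$ ($h = 4 - 2 = 2$)
$L{\left(l \right)} = 12 l$ ($L{\left(l \right)} = 2 l 6 = 12 l$)
$\left(F + L{\left(h \right)}\right) \left(-48\right) = \left(i \sqrt{30} + 12 \cdot 2\right) \left(-48\right) = \left(i \sqrt{30} + 24\right) \left(-48\right) = \left(24 + i \sqrt{30}\right) \left(-48\right) = -1152 - 48 i \sqrt{30}$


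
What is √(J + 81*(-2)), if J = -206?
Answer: 4*I*√23 ≈ 19.183*I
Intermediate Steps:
√(J + 81*(-2)) = √(-206 + 81*(-2)) = √(-206 - 162) = √(-368) = 4*I*√23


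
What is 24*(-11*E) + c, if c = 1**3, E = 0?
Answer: 1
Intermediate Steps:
c = 1
24*(-11*E) + c = 24*(-11*0) + 1 = 24*0 + 1 = 0 + 1 = 1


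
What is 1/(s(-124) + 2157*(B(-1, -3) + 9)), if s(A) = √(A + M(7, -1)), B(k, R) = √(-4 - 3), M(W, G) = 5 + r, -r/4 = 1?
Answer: 1/(19413 + I*√123 + 2157*I*√7) ≈ 4.74e-5 - 1.3961e-5*I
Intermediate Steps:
r = -4 (r = -4*1 = -4)
M(W, G) = 1 (M(W, G) = 5 - 4 = 1)
B(k, R) = I*√7 (B(k, R) = √(-7) = I*√7)
s(A) = √(1 + A) (s(A) = √(A + 1) = √(1 + A))
1/(s(-124) + 2157*(B(-1, -3) + 9)) = 1/(√(1 - 124) + 2157*(I*√7 + 9)) = 1/(√(-123) + 2157*(9 + I*√7)) = 1/(I*√123 + (19413 + 2157*I*√7)) = 1/(19413 + I*√123 + 2157*I*√7)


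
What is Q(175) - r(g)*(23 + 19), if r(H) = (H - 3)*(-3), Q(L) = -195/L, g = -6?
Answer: -39729/35 ≈ -1135.1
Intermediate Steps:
r(H) = 9 - 3*H (r(H) = (-3 + H)*(-3) = 9 - 3*H)
Q(175) - r(g)*(23 + 19) = -195/175 - (9 - 3*(-6))*(23 + 19) = -195*1/175 - (9 + 18)*42 = -39/35 - 27*42 = -39/35 - 1*1134 = -39/35 - 1134 = -39729/35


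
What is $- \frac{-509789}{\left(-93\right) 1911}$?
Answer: $- \frac{72827}{25389} \approx -2.8684$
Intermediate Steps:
$- \frac{-509789}{\left(-93\right) 1911} = - \frac{-509789}{-177723} = - \frac{\left(-509789\right) \left(-1\right)}{177723} = \left(-1\right) \frac{72827}{25389} = - \frac{72827}{25389}$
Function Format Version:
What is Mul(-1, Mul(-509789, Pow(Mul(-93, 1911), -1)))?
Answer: Rational(-72827, 25389) ≈ -2.8684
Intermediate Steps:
Mul(-1, Mul(-509789, Pow(Mul(-93, 1911), -1))) = Mul(-1, Mul(-509789, Pow(-177723, -1))) = Mul(-1, Mul(-509789, Rational(-1, 177723))) = Mul(-1, Rational(72827, 25389)) = Rational(-72827, 25389)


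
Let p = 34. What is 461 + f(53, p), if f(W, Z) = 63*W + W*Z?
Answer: 5602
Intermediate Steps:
461 + f(53, p) = 461 + 53*(63 + 34) = 461 + 53*97 = 461 + 5141 = 5602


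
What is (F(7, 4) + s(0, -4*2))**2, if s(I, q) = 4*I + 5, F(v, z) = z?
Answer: 81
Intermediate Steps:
s(I, q) = 5 + 4*I
(F(7, 4) + s(0, -4*2))**2 = (4 + (5 + 4*0))**2 = (4 + (5 + 0))**2 = (4 + 5)**2 = 9**2 = 81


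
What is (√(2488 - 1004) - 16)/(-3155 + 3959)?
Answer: -4/201 + √371/402 ≈ 0.028013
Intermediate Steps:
(√(2488 - 1004) - 16)/(-3155 + 3959) = (√1484 - 16)/804 = (2*√371 - 16)*(1/804) = (-16 + 2*√371)*(1/804) = -4/201 + √371/402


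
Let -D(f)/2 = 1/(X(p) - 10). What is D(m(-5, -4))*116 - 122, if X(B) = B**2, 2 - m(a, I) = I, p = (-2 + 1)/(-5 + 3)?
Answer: -3830/39 ≈ -98.205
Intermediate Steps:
p = 1/2 (p = -1/(-2) = -1*(-1/2) = 1/2 ≈ 0.50000)
m(a, I) = 2 - I
D(f) = 8/39 (D(f) = -2/((1/2)**2 - 10) = -2/(1/4 - 10) = -2/(-39/4) = -2*(-4/39) = 8/39)
D(m(-5, -4))*116 - 122 = (8/39)*116 - 122 = 928/39 - 122 = -3830/39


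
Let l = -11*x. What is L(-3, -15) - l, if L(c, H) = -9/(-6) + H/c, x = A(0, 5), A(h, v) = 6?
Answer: 145/2 ≈ 72.500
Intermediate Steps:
x = 6
L(c, H) = 3/2 + H/c (L(c, H) = -9*(-⅙) + H/c = 3/2 + H/c)
l = -66 (l = -11*6 = -66)
L(-3, -15) - l = (3/2 - 15/(-3)) - 1*(-66) = (3/2 - 15*(-⅓)) + 66 = (3/2 + 5) + 66 = 13/2 + 66 = 145/2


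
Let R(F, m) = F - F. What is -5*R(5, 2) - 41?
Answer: -41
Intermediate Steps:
R(F, m) = 0
-5*R(5, 2) - 41 = -5*0 - 41 = 0 - 41 = -41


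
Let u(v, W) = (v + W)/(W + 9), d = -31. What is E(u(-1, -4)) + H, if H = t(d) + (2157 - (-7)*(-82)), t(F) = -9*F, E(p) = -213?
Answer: 1649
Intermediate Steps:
u(v, W) = (W + v)/(9 + W)
H = 1862 (H = -9*(-31) + (2157 - (-7)*(-82)) = 279 + (2157 - 1*574) = 279 + (2157 - 574) = 279 + 1583 = 1862)
E(u(-1, -4)) + H = -213 + 1862 = 1649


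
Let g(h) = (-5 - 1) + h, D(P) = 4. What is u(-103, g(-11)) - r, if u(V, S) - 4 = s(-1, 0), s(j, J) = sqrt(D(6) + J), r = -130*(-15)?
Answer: -1944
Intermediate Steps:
r = 1950
g(h) = -6 + h
s(j, J) = sqrt(4 + J)
u(V, S) = 6 (u(V, S) = 4 + sqrt(4 + 0) = 4 + sqrt(4) = 4 + 2 = 6)
u(-103, g(-11)) - r = 6 - 1*1950 = 6 - 1950 = -1944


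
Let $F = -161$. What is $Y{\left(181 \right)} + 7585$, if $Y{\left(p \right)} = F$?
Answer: $7424$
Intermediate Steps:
$Y{\left(p \right)} = -161$
$Y{\left(181 \right)} + 7585 = -161 + 7585 = 7424$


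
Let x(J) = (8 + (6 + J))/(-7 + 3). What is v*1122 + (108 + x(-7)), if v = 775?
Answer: 3478625/4 ≈ 8.6966e+5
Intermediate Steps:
x(J) = -7/2 - J/4 (x(J) = (14 + J)/(-4) = (14 + J)*(-¼) = -7/2 - J/4)
v*1122 + (108 + x(-7)) = 775*1122 + (108 + (-7/2 - ¼*(-7))) = 869550 + (108 + (-7/2 + 7/4)) = 869550 + (108 - 7/4) = 869550 + 425/4 = 3478625/4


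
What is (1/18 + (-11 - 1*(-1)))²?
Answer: 32041/324 ≈ 98.892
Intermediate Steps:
(1/18 + (-11 - 1*(-1)))² = (1/18 + (-11 + 1))² = (1/18 - 10)² = (-179/18)² = 32041/324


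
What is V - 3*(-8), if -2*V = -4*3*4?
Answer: 48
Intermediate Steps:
V = 24 (V = -(-4*3)*4/2 = -(-6)*4 = -½*(-48) = 24)
V - 3*(-8) = 24 - 3*(-8) = 24 + 24 = 48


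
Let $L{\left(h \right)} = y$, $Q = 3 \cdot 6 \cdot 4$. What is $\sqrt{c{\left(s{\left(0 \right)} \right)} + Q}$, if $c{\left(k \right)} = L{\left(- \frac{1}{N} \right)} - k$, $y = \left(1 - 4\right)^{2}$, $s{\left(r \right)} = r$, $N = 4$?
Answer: $9$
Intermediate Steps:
$Q = 72$ ($Q = 18 \cdot 4 = 72$)
$y = 9$ ($y = \left(-3\right)^{2} = 9$)
$L{\left(h \right)} = 9$
$c{\left(k \right)} = 9 - k$
$\sqrt{c{\left(s{\left(0 \right)} \right)} + Q} = \sqrt{\left(9 - 0\right) + 72} = \sqrt{\left(9 + 0\right) + 72} = \sqrt{9 + 72} = \sqrt{81} = 9$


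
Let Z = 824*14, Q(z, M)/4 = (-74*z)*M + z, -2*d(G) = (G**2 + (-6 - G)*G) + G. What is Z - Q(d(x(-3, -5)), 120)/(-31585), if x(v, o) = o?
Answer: 72961702/6317 ≈ 11550.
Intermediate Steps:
d(G) = -G/2 - G**2/2 - G*(-6 - G)/2 (d(G) = -((G**2 + (-6 - G)*G) + G)/2 = -((G**2 + G*(-6 - G)) + G)/2 = -(G + G**2 + G*(-6 - G))/2 = -G/2 - G**2/2 - G*(-6 - G)/2)
Q(z, M) = 4*z - 296*M*z (Q(z, M) = 4*((-74*z)*M + z) = 4*(-74*M*z + z) = 4*(z - 74*M*z) = 4*z - 296*M*z)
Z = 11536
Z - Q(d(x(-3, -5)), 120)/(-31585) = 11536 - 4*((5/2)*(-5))*(1 - 74*120)/(-31585) = 11536 - 4*(-25/2)*(1 - 8880)*(-1)/31585 = 11536 - 4*(-25/2)*(-8879)*(-1)/31585 = 11536 - 443950*(-1)/31585 = 11536 - 1*(-88790/6317) = 11536 + 88790/6317 = 72961702/6317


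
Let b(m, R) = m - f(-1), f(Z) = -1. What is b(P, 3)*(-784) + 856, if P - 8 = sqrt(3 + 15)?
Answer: -6200 - 2352*sqrt(2) ≈ -9526.2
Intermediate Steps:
P = 8 + 3*sqrt(2) (P = 8 + sqrt(3 + 15) = 8 + sqrt(18) = 8 + 3*sqrt(2) ≈ 12.243)
b(m, R) = 1 + m (b(m, R) = m - 1*(-1) = m + 1 = 1 + m)
b(P, 3)*(-784) + 856 = (1 + (8 + 3*sqrt(2)))*(-784) + 856 = (9 + 3*sqrt(2))*(-784) + 856 = (-7056 - 2352*sqrt(2)) + 856 = -6200 - 2352*sqrt(2)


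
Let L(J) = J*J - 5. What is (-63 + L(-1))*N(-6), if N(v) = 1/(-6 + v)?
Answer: 67/12 ≈ 5.5833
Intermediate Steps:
L(J) = -5 + J² (L(J) = J² - 5 = -5 + J²)
(-63 + L(-1))*N(-6) = (-63 + (-5 + (-1)²))/(-6 - 6) = (-63 + (-5 + 1))/(-12) = (-63 - 4)*(-1/12) = -67*(-1/12) = 67/12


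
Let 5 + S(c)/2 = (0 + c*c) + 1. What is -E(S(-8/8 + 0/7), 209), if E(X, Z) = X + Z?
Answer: -203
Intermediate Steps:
S(c) = -8 + 2*c**2 (S(c) = -10 + 2*((0 + c*c) + 1) = -10 + 2*((0 + c**2) + 1) = -10 + 2*(c**2 + 1) = -10 + 2*(1 + c**2) = -10 + (2 + 2*c**2) = -8 + 2*c**2)
-E(S(-8/8 + 0/7), 209) = -((-8 + 2*(-8/8 + 0/7)**2) + 209) = -((-8 + 2*(-8*1/8 + 0*(1/7))**2) + 209) = -((-8 + 2*(-1 + 0)**2) + 209) = -((-8 + 2*(-1)**2) + 209) = -((-8 + 2*1) + 209) = -((-8 + 2) + 209) = -(-6 + 209) = -1*203 = -203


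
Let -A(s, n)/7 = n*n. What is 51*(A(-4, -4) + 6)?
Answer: -5406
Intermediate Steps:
A(s, n) = -7*n² (A(s, n) = -7*n*n = -7*n²)
51*(A(-4, -4) + 6) = 51*(-7*(-4)² + 6) = 51*(-7*16 + 6) = 51*(-112 + 6) = 51*(-106) = -5406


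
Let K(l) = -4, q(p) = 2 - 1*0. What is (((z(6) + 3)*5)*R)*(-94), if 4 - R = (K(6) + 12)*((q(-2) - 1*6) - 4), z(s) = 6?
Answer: -287640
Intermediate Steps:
q(p) = 2 (q(p) = 2 + 0 = 2)
R = 68 (R = 4 - (-4 + 12)*((2 - 1*6) - 4) = 4 - 8*((2 - 6) - 4) = 4 - 8*(-4 - 4) = 4 - 8*(-8) = 4 - 1*(-64) = 4 + 64 = 68)
(((z(6) + 3)*5)*R)*(-94) = (((6 + 3)*5)*68)*(-94) = ((9*5)*68)*(-94) = (45*68)*(-94) = 3060*(-94) = -287640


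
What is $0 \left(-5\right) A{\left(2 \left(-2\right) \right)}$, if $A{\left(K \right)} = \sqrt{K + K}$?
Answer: $0$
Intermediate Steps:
$A{\left(K \right)} = \sqrt{2} \sqrt{K}$ ($A{\left(K \right)} = \sqrt{2 K} = \sqrt{2} \sqrt{K}$)
$0 \left(-5\right) A{\left(2 \left(-2\right) \right)} = 0 \left(-5\right) \sqrt{2} \sqrt{2 \left(-2\right)} = 0 \sqrt{2} \sqrt{-4} = 0 \sqrt{2} \cdot 2 i = 0 \cdot 2 i \sqrt{2} = 0$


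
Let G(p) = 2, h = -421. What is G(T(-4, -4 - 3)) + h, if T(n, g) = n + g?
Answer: -419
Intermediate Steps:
T(n, g) = g + n
G(T(-4, -4 - 3)) + h = 2 - 421 = -419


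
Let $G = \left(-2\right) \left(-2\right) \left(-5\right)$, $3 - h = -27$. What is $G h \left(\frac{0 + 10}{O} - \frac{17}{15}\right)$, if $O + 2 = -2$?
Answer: $2180$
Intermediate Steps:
$O = -4$ ($O = -2 - 2 = -4$)
$h = 30$ ($h = 3 - -27 = 3 + 27 = 30$)
$G = -20$ ($G = 4 \left(-5\right) = -20$)
$G h \left(\frac{0 + 10}{O} - \frac{17}{15}\right) = \left(-20\right) 30 \left(\frac{0 + 10}{-4} - \frac{17}{15}\right) = - 600 \left(10 \left(- \frac{1}{4}\right) - \frac{17}{15}\right) = - 600 \left(- \frac{5}{2} - \frac{17}{15}\right) = \left(-600\right) \left(- \frac{109}{30}\right) = 2180$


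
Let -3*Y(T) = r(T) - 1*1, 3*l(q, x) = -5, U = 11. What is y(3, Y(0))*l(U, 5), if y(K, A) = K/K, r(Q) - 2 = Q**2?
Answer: -5/3 ≈ -1.6667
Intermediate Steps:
r(Q) = 2 + Q**2
l(q, x) = -5/3 (l(q, x) = (1/3)*(-5) = -5/3)
Y(T) = -1/3 - T**2/3 (Y(T) = -((2 + T**2) - 1*1)/3 = -((2 + T**2) - 1)/3 = -(1 + T**2)/3 = -1/3 - T**2/3)
y(K, A) = 1
y(3, Y(0))*l(U, 5) = 1*(-5/3) = -5/3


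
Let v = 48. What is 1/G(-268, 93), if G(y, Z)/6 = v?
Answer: 1/288 ≈ 0.0034722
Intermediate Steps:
G(y, Z) = 288 (G(y, Z) = 6*48 = 288)
1/G(-268, 93) = 1/288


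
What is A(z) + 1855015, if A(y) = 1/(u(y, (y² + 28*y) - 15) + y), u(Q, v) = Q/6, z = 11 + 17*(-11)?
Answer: 1142689237/616 ≈ 1.8550e+6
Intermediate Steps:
z = -176 (z = 11 - 187 = -176)
u(Q, v) = Q/6 (u(Q, v) = Q*(⅙) = Q/6)
A(y) = 6/(7*y) (A(y) = 1/(y/6 + y) = 1/(7*y/6) = 6/(7*y))
A(z) + 1855015 = (6/7)/(-176) + 1855015 = (6/7)*(-1/176) + 1855015 = -3/616 + 1855015 = 1142689237/616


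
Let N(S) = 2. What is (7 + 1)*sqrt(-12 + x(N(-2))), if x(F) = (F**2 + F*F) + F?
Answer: 8*I*sqrt(2) ≈ 11.314*I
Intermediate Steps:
x(F) = F + 2*F**2 (x(F) = (F**2 + F**2) + F = 2*F**2 + F = F + 2*F**2)
(7 + 1)*sqrt(-12 + x(N(-2))) = (7 + 1)*sqrt(-12 + 2*(1 + 2*2)) = 8*sqrt(-12 + 2*(1 + 4)) = 8*sqrt(-12 + 2*5) = 8*sqrt(-12 + 10) = 8*sqrt(-2) = 8*(I*sqrt(2)) = 8*I*sqrt(2)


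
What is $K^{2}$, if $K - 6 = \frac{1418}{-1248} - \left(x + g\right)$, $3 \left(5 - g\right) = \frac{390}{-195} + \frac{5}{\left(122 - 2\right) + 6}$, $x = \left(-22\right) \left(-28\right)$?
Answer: $\frac{587928405145225}{1545433344} \approx 3.8043 \cdot 10^{5}$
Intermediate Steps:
$x = 616$
$g = \frac{2137}{378}$ ($g = 5 - \frac{\frac{390}{-195} + \frac{5}{\left(122 - 2\right) + 6}}{3} = 5 - \frac{390 \left(- \frac{1}{195}\right) + \frac{5}{120 + 6}}{3} = 5 - \frac{-2 + \frac{5}{126}}{3} = 5 - - \frac{247}{378} = 5 + \frac{247}{378} = \frac{2137}{378} \approx 5.6534$)
$K = - \frac{24247235}{39312}$ ($K = 6 + \left(\frac{1418}{-1248} - \left(616 + \frac{2137}{378}\right)\right) = 6 + \left(1418 \left(- \frac{1}{1248}\right) - \frac{234985}{378}\right) = 6 - \frac{24483107}{39312} = - \frac{24247235}{39312} \approx -616.79$)
$K^{2} = \left(- \frac{24247235}{39312}\right)^{2} = \frac{587928405145225}{1545433344}$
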